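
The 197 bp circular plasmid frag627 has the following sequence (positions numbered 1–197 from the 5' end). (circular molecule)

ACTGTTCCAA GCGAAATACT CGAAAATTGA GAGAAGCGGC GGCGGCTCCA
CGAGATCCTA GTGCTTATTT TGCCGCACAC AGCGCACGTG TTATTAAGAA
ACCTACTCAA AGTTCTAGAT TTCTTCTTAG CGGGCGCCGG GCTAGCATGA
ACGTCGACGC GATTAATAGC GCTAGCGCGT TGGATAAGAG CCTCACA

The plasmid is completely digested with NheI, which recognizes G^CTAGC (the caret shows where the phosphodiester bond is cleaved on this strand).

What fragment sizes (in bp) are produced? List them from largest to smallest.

167, 30 bp

NheI sites (GCTAGC) start at positions 141, 171.
NheI cuts after the first base of each site, so after positions 141, 171.
Circular molecule, 2 cuts → 2 fragments:
  142–171 → 30 bp
  172–197 then 1–141 → 26 + 141 = 167 bp
Sorted largest to smallest: 167, 30 bp.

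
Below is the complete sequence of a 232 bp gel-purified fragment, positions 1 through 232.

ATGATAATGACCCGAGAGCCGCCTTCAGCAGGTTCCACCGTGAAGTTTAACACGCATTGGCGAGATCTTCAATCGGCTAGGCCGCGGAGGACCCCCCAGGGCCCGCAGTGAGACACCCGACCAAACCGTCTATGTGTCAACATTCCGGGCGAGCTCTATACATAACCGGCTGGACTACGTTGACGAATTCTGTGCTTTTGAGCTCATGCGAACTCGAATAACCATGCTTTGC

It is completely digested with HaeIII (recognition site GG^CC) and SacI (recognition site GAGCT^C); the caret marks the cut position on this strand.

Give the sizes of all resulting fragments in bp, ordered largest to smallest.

HaeIII sites (GGCC) start at positions 80, 100.
HaeIII cuts after base 2 of each site, so after positions 81, 101.
SacI sites (GAGCTC) start at positions 151, 200.
SacI cuts after base 5 of each site (before the last base), so after positions 155, 204.
Combined cut positions: 81, 101, 155, 204.
Linear molecule, 4 cuts → 5 fragments:
  1–81 → 81 bp
  82–101 → 20 bp
  102–155 → 54 bp
  156–204 → 49 bp
  205–232 → 28 bp
Sorted largest to smallest: 81, 54, 49, 28, 20 bp.

81, 54, 49, 28, 20 bp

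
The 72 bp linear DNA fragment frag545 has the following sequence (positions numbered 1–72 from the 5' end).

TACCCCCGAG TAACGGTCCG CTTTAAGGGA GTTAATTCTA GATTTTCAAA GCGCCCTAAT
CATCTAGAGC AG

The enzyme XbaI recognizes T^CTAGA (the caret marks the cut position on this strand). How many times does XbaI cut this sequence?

2

TCTAGA occurs starting at positions 37, 63.
XbaI cuts at 2 sites.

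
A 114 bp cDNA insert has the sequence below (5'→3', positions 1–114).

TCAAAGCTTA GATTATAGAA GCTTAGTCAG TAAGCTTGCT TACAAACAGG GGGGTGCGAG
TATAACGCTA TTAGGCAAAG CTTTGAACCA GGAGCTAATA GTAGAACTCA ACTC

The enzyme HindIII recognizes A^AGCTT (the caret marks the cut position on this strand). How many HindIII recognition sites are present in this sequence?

AAGCTT occurs starting at positions 4, 19, 32, 78.
HindIII cuts at 4 sites.

4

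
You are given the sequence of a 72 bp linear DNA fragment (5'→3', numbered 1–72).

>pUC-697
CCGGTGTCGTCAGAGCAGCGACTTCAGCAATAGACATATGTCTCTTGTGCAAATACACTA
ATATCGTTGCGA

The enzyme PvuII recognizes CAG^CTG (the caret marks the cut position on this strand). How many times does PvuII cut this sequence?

0

No occurrence of CAGCTG is present in the sequence.
PvuII does not cut: 0 sites.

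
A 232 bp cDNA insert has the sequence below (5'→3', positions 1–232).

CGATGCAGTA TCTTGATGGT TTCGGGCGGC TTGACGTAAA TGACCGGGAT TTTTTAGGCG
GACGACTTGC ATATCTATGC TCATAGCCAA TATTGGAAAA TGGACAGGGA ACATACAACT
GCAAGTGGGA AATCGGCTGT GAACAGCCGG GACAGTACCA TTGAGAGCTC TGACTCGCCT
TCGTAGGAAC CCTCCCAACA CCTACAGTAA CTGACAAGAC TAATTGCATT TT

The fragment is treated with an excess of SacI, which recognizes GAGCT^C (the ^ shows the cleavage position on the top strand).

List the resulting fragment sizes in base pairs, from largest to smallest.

169, 63 bp

The SacI site (GAGCTC) starts at position 165.
SacI cuts after base 5 of each site (before the last base), so after position 169.
Linear molecule, 1 cut → 2 fragments:
  1–169 → 169 bp
  170–232 → 63 bp
Sorted largest to smallest: 169, 63 bp.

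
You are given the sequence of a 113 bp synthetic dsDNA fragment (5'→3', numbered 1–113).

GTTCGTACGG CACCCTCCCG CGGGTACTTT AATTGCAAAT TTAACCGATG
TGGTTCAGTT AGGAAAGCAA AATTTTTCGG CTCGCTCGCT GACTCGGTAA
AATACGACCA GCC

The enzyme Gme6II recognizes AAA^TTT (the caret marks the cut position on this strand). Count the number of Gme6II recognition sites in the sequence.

2

AAATTT occurs starting at positions 37, 70.
Gme6II cuts at 2 sites.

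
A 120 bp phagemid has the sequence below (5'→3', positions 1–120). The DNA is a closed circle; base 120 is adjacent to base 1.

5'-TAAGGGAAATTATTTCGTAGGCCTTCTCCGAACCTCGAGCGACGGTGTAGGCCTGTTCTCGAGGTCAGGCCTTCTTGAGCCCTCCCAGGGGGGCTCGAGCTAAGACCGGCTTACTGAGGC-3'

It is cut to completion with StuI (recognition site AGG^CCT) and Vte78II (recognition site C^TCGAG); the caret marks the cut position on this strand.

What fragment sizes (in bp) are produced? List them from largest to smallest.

47, 25, 17, 13, 11, 7 bp

StuI sites (AGGCCT) start at positions 19, 49, 67.
StuI cuts after base 3 of each site, so after positions 21, 51, 69.
Vte78II sites (CTCGAG) start at positions 34, 58, 94.
Vte78II cuts after the first base of each site, so after positions 34, 58, 94.
Combined cut positions: 21, 34, 51, 58, 69, 94.
Circular molecule, 6 cuts → 6 fragments:
  22–34 → 13 bp
  35–51 → 17 bp
  52–58 → 7 bp
  59–69 → 11 bp
  70–94 → 25 bp
  95–120 then 1–21 → 26 + 21 = 47 bp
Sorted largest to smallest: 47, 25, 17, 13, 11, 7 bp.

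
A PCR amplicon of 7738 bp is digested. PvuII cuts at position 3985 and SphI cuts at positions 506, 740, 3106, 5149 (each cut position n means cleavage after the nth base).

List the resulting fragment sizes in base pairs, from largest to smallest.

2589, 2366, 1164, 879, 506, 234 bp

Combined cut positions (sorted): 506, 740, 3106, 3985, 5149.
Linear molecule, 5 cuts → 6 fragments:
  506 − 0 = 506 bp
  740 − 506 = 234 bp
  3106 − 740 = 2366 bp
  3985 − 3106 = 879 bp
  5149 − 3985 = 1164 bp
  7738 − 5149 = 2589 bp
Sorted largest to smallest: 2589, 2366, 1164, 879, 506, 234 bp.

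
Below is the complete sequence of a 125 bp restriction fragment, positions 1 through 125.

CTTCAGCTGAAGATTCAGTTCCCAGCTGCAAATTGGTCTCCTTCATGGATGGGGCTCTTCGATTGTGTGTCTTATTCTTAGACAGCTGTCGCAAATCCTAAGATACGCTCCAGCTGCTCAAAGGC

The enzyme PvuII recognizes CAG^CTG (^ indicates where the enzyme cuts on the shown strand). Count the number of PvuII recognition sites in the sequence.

CAGCTG occurs starting at positions 4, 23, 83, 111.
PvuII cuts at 4 sites.

4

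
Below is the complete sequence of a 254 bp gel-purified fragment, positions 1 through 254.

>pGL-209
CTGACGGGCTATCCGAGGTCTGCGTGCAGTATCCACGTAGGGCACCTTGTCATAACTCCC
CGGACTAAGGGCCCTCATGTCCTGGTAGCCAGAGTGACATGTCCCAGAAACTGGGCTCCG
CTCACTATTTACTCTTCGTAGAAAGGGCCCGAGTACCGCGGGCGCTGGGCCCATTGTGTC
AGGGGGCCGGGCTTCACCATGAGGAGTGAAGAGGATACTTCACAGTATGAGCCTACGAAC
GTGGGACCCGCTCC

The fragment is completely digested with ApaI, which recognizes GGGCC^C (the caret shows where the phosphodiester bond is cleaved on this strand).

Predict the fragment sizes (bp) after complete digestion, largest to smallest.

83, 76, 73, 22 bp

ApaI sites (GGGCCC) start at positions 69, 145, 167.
ApaI cuts after base 5 of each site (before the last base), so after positions 73, 149, 171.
Linear molecule, 3 cuts → 4 fragments:
  1–73 → 73 bp
  74–149 → 76 bp
  150–171 → 22 bp
  172–254 → 83 bp
Sorted largest to smallest: 83, 76, 73, 22 bp.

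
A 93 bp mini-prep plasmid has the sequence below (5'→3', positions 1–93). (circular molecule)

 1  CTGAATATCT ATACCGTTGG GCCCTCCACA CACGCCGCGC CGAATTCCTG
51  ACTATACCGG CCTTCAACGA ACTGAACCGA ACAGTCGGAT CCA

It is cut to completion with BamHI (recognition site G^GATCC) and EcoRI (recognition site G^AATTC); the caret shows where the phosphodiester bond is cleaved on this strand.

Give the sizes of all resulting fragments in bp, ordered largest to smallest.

48, 45 bp

The BamHI site (GGATCC) starts at position 87.
BamHI cuts after the first base of each site, so after position 87.
The EcoRI site (GAATTC) starts at position 42.
EcoRI cuts after the first base of each site, so after position 42.
Combined cut positions: 42, 87.
Circular molecule, 2 cuts → 2 fragments:
  43–87 → 45 bp
  88–93 then 1–42 → 6 + 42 = 48 bp
Sorted largest to smallest: 48, 45 bp.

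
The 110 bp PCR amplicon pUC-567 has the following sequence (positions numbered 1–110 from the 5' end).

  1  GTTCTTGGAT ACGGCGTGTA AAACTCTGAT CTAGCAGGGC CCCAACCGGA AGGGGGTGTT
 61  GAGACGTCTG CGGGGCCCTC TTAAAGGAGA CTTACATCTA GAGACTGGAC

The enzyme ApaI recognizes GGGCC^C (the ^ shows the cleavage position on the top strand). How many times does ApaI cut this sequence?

GGGCCC occurs starting at positions 37, 73.
ApaI cuts at 2 sites.

2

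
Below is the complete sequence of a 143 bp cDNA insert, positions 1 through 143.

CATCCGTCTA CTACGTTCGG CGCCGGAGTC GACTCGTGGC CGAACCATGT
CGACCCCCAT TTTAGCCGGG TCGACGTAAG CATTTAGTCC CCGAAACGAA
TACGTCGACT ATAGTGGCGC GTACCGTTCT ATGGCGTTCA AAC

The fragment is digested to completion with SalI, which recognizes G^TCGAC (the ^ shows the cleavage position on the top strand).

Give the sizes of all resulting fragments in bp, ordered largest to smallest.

SalI sites (GTCGAC) start at positions 28, 49, 70, 104.
SalI cuts after the first base of each site, so after positions 28, 49, 70, 104.
Linear molecule, 4 cuts → 5 fragments:
  1–28 → 28 bp
  29–49 → 21 bp
  50–70 → 21 bp
  71–104 → 34 bp
  105–143 → 39 bp
Sorted largest to smallest: 39, 34, 28, 21, 21 bp.

39, 34, 28, 21, 21 bp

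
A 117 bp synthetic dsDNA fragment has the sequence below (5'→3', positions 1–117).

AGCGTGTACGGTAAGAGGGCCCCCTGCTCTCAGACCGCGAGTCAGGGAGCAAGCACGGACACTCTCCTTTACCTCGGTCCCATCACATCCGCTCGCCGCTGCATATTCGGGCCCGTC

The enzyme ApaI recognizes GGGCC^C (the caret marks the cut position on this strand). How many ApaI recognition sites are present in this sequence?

GGGCCC occurs starting at positions 17, 109.
ApaI cuts at 2 sites.

2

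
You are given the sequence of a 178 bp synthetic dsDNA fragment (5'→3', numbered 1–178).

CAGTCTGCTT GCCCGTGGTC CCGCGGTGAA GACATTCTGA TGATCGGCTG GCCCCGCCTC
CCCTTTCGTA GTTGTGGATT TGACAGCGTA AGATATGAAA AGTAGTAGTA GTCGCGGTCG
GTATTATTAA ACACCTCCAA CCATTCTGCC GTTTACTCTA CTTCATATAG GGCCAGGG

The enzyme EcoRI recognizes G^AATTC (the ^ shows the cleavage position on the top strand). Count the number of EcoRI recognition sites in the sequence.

No occurrence of GAATTC is present in the sequence.
EcoRI does not cut: 0 sites.

0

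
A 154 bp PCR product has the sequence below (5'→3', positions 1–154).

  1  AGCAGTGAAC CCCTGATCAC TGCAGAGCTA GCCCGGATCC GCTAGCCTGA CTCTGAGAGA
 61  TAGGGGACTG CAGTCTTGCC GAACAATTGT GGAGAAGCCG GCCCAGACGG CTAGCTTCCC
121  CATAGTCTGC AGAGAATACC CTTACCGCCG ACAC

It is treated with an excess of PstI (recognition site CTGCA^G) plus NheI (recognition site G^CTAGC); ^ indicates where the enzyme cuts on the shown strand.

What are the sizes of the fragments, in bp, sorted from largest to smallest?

PstI sites (CTGCAG) start at positions 20, 68, 127.
PstI cuts after base 5 of each site (before the last base), so after positions 24, 72, 131.
NheI sites (GCTAGC) start at positions 27, 41, 110.
NheI cuts after the first base of each site, so after positions 27, 41, 110.
Combined cut positions: 24, 27, 41, 72, 110, 131.
Linear molecule, 6 cuts → 7 fragments:
  1–24 → 24 bp
  25–27 → 3 bp
  28–41 → 14 bp
  42–72 → 31 bp
  73–110 → 38 bp
  111–131 → 21 bp
  132–154 → 23 bp
Sorted largest to smallest: 38, 31, 24, 23, 21, 14, 3 bp.

38, 31, 24, 23, 21, 14, 3 bp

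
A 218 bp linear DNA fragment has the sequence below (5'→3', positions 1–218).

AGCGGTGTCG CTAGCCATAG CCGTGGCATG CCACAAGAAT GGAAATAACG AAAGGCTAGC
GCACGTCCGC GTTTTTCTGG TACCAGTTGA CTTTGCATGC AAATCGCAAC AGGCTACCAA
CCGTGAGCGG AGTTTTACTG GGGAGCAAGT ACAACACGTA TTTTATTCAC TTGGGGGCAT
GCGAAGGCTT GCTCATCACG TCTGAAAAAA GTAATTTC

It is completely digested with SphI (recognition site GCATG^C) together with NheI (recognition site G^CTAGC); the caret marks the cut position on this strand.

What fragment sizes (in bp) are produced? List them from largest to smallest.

SphI sites (GCATGC) start at positions 26, 95, 177.
SphI cuts after base 5 of each site (before the last base), so after positions 30, 99, 181.
NheI sites (GCTAGC) start at positions 10, 55.
NheI cuts after the first base of each site, so after positions 10, 55.
Combined cut positions: 10, 30, 55, 99, 181.
Linear molecule, 5 cuts → 6 fragments:
  1–10 → 10 bp
  11–30 → 20 bp
  31–55 → 25 bp
  56–99 → 44 bp
  100–181 → 82 bp
  182–218 → 37 bp
Sorted largest to smallest: 82, 44, 37, 25, 20, 10 bp.

82, 44, 37, 25, 20, 10 bp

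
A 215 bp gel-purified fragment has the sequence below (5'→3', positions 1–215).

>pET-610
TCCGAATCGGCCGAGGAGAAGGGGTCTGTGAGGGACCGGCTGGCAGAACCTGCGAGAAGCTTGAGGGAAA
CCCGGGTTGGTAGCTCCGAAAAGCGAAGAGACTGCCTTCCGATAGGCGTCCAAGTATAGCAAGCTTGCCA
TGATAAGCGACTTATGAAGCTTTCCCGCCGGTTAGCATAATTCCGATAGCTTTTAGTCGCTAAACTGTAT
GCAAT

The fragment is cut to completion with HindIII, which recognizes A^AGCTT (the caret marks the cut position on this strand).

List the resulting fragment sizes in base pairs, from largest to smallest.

HindIII sites (AAGCTT) start at positions 57, 131, 157.
HindIII cuts after the first base of each site, so after positions 57, 131, 157.
Linear molecule, 3 cuts → 4 fragments:
  1–57 → 57 bp
  58–131 → 74 bp
  132–157 → 26 bp
  158–215 → 58 bp
Sorted largest to smallest: 74, 58, 57, 26 bp.

74, 58, 57, 26 bp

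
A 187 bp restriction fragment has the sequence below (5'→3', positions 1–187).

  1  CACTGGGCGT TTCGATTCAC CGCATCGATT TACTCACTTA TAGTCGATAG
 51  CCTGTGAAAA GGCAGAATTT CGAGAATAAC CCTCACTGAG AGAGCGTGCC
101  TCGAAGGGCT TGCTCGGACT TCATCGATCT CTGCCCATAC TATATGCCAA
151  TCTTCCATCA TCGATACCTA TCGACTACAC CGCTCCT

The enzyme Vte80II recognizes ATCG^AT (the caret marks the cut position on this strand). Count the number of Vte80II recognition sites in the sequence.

ATCGAT occurs starting at positions 24, 123, 160.
Vte80II cuts at 3 sites.

3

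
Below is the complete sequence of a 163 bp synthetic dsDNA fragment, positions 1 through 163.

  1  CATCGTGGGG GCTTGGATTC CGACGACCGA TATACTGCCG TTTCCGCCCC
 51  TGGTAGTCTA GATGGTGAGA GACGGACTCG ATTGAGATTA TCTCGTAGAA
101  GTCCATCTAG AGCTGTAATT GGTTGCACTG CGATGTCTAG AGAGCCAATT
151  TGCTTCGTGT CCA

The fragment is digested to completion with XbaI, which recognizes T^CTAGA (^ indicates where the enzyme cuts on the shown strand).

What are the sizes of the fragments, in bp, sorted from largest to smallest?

57, 49, 30, 27 bp

XbaI sites (TCTAGA) start at positions 57, 106, 136.
XbaI cuts after the first base of each site, so after positions 57, 106, 136.
Linear molecule, 3 cuts → 4 fragments:
  1–57 → 57 bp
  58–106 → 49 bp
  107–136 → 30 bp
  137–163 → 27 bp
Sorted largest to smallest: 57, 49, 30, 27 bp.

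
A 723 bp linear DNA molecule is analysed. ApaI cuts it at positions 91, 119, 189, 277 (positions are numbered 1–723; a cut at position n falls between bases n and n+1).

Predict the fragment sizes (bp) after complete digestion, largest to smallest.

446, 91, 88, 70, 28 bp

Linear molecule, 4 cuts → 5 fragments:
  91 − 0 = 91 bp
  119 − 91 = 28 bp
  189 − 119 = 70 bp
  277 − 189 = 88 bp
  723 − 277 = 446 bp
Sorted largest to smallest: 446, 91, 88, 70, 28 bp.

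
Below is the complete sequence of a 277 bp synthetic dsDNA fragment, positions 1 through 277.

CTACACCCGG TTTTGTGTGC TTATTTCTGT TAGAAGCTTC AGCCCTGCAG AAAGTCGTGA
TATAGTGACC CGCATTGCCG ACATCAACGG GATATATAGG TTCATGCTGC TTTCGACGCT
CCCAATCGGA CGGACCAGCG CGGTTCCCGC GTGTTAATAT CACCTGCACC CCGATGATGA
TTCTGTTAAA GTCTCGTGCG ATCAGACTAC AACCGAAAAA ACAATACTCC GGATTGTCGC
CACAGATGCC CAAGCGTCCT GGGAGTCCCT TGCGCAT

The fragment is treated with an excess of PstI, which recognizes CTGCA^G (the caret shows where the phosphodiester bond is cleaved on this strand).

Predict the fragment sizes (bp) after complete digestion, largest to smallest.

228, 49 bp

The PstI site (CTGCAG) starts at position 45.
PstI cuts after base 5 of each site (before the last base), so after position 49.
Linear molecule, 1 cut → 2 fragments:
  1–49 → 49 bp
  50–277 → 228 bp
Sorted largest to smallest: 228, 49 bp.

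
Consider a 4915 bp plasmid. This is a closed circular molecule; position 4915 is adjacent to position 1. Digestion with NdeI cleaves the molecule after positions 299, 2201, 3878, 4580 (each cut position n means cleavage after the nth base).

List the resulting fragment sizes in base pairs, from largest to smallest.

Circular molecule, 4 cuts → 4 fragments:
  2201 − 299 = 1902 bp
  3878 − 2201 = 1677 bp
  4580 − 3878 = 702 bp
  wrap: 4915 − 4580 + 299 = 634 bp
Sorted largest to smallest: 1902, 1677, 702, 634 bp.

1902, 1677, 702, 634 bp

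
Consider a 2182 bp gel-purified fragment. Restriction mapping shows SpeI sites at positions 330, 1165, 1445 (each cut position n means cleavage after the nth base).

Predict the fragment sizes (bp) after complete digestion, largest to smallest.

Linear molecule, 3 cuts → 4 fragments:
  330 − 0 = 330 bp
  1165 − 330 = 835 bp
  1445 − 1165 = 280 bp
  2182 − 1445 = 737 bp
Sorted largest to smallest: 835, 737, 330, 280 bp.

835, 737, 330, 280 bp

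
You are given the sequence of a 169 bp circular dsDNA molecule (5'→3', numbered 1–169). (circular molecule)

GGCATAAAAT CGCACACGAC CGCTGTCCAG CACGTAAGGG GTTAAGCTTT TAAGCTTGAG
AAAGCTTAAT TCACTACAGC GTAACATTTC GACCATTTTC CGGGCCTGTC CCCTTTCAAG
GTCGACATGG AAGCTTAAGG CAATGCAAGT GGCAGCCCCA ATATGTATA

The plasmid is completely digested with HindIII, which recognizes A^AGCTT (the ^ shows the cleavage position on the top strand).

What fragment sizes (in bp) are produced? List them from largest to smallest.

HindIII sites (AAGCTT) start at positions 44, 52, 62, 131.
HindIII cuts after the first base of each site, so after positions 44, 52, 62, 131.
Circular molecule, 4 cuts → 4 fragments:
  45–52 → 8 bp
  53–62 → 10 bp
  63–131 → 69 bp
  132–169 then 1–44 → 38 + 44 = 82 bp
Sorted largest to smallest: 82, 69, 10, 8 bp.

82, 69, 10, 8 bp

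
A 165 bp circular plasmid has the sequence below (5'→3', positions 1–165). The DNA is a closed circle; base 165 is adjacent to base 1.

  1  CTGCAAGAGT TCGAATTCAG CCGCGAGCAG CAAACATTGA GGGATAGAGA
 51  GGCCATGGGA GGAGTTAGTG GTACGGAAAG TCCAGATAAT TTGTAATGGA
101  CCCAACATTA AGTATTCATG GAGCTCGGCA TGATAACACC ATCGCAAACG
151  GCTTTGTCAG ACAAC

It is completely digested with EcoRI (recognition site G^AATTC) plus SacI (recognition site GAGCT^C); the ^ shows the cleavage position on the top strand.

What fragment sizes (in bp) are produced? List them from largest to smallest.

112, 53 bp

The EcoRI site (GAATTC) starts at position 13.
EcoRI cuts after the first base of each site, so after position 13.
The SacI site (GAGCTC) starts at position 121.
SacI cuts after base 5 of each site (before the last base), so after position 125.
Combined cut positions: 13, 125.
Circular molecule, 2 cuts → 2 fragments:
  14–125 → 112 bp
  126–165 then 1–13 → 40 + 13 = 53 bp
Sorted largest to smallest: 112, 53 bp.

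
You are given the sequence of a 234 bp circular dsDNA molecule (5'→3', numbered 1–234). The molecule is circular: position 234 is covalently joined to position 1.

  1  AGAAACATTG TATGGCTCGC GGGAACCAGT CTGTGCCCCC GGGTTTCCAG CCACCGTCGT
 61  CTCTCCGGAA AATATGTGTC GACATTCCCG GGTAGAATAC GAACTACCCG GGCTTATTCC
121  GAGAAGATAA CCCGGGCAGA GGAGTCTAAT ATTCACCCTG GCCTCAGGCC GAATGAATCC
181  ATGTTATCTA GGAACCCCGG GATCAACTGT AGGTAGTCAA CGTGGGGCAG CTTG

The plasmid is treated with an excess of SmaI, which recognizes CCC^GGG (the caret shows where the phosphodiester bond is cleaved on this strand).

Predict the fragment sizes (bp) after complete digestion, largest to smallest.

SmaI sites (CCCGGG) start at positions 38, 87, 107, 131, 196.
SmaI cuts after base 3 of each site, so after positions 40, 89, 109, 133, 198.
Circular molecule, 5 cuts → 5 fragments:
  41–89 → 49 bp
  90–109 → 20 bp
  110–133 → 24 bp
  134–198 → 65 bp
  199–234 then 1–40 → 36 + 40 = 76 bp
Sorted largest to smallest: 76, 65, 49, 24, 20 bp.

76, 65, 49, 24, 20 bp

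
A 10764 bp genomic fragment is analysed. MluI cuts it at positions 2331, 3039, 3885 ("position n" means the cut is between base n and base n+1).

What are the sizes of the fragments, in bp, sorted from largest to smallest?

Linear molecule, 3 cuts → 4 fragments:
  2331 − 0 = 2331 bp
  3039 − 2331 = 708 bp
  3885 − 3039 = 846 bp
  10764 − 3885 = 6879 bp
Sorted largest to smallest: 6879, 2331, 846, 708 bp.

6879, 2331, 846, 708 bp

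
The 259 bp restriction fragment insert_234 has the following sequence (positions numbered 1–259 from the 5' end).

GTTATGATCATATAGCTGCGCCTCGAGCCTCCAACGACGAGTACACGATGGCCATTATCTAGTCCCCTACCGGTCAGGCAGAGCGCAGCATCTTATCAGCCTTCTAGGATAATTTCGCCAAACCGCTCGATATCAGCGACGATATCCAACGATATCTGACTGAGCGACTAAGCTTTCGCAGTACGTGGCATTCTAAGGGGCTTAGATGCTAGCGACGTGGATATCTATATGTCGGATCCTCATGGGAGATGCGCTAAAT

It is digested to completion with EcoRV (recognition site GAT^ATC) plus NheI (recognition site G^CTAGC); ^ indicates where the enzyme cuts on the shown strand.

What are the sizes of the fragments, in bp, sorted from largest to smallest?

EcoRV sites (GATATC) start at positions 129, 141, 151, 220.
EcoRV cuts after base 3 of each site, so after positions 131, 143, 153, 222.
The NheI site (GCTAGC) starts at position 208.
NheI cuts after the first base of each site, so after position 208.
Combined cut positions: 131, 143, 153, 208, 222.
Linear molecule, 5 cuts → 6 fragments:
  1–131 → 131 bp
  132–143 → 12 bp
  144–153 → 10 bp
  154–208 → 55 bp
  209–222 → 14 bp
  223–259 → 37 bp
Sorted largest to smallest: 131, 55, 37, 14, 12, 10 bp.

131, 55, 37, 14, 12, 10 bp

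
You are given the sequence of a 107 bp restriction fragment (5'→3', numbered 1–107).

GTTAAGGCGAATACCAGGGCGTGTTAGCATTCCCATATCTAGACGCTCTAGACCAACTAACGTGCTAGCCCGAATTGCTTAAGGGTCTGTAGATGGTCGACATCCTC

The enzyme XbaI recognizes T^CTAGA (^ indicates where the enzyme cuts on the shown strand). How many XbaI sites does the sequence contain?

2

TCTAGA occurs starting at positions 38, 47.
XbaI cuts at 2 sites.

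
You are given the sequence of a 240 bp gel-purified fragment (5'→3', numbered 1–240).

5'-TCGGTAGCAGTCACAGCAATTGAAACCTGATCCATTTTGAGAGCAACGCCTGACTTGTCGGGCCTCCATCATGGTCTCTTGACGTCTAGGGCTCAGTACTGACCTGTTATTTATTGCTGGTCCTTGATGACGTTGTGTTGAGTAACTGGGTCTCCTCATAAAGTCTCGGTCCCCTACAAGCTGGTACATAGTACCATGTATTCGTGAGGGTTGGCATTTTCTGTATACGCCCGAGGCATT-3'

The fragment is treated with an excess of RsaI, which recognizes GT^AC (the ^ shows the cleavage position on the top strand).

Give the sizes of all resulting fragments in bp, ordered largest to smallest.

97, 88, 48, 7 bp

RsaI sites (GTAC) start at positions 96, 184, 191.
RsaI cuts after base 2 of each site, so after positions 97, 185, 192.
Linear molecule, 3 cuts → 4 fragments:
  1–97 → 97 bp
  98–185 → 88 bp
  186–192 → 7 bp
  193–240 → 48 bp
Sorted largest to smallest: 97, 88, 48, 7 bp.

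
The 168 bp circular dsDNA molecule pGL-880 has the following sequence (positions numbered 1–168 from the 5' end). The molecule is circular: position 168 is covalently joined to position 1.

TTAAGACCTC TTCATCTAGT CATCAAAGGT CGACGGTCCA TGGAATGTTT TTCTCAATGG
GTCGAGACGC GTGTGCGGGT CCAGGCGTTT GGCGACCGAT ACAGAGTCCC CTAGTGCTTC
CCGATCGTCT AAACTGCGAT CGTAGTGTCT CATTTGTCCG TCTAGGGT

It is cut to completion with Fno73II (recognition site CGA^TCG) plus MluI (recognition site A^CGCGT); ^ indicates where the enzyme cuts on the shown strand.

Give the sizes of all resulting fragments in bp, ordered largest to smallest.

Fno73II sites (CGATCG) start at positions 122, 137.
Fno73II cuts after base 3 of each site, so after positions 124, 139.
The MluI site (ACGCGT) starts at position 67.
MluI cuts after the first base of each site, so after position 67.
Combined cut positions: 67, 124, 139.
Circular molecule, 3 cuts → 3 fragments:
  68–124 → 57 bp
  125–139 → 15 bp
  140–168 then 1–67 → 29 + 67 = 96 bp
Sorted largest to smallest: 96, 57, 15 bp.

96, 57, 15 bp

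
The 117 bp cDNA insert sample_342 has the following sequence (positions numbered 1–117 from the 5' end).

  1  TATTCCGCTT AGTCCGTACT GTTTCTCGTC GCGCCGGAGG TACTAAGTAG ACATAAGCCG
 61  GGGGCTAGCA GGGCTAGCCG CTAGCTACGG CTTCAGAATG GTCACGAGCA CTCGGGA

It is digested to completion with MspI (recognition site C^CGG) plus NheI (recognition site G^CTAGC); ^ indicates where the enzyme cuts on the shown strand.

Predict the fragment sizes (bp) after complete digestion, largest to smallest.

MspI sites (CCGG) start at positions 34, 58.
MspI cuts after the first base of each site, so after positions 34, 58.
NheI sites (GCTAGC) start at positions 64, 73, 80.
NheI cuts after the first base of each site, so after positions 64, 73, 80.
Combined cut positions: 34, 58, 64, 73, 80.
Linear molecule, 5 cuts → 6 fragments:
  1–34 → 34 bp
  35–58 → 24 bp
  59–64 → 6 bp
  65–73 → 9 bp
  74–80 → 7 bp
  81–117 → 37 bp
Sorted largest to smallest: 37, 34, 24, 9, 7, 6 bp.

37, 34, 24, 9, 7, 6 bp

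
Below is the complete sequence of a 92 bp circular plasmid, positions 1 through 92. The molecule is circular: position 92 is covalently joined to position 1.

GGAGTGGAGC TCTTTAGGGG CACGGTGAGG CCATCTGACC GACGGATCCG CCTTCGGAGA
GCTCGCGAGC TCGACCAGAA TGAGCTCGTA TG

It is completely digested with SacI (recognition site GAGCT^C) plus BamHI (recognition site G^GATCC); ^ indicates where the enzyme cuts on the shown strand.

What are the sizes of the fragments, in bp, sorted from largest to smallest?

SacI sites (GAGCTC) start at positions 7, 59, 67, 82.
SacI cuts after base 5 of each site (before the last base), so after positions 11, 63, 71, 86.
The BamHI site (GGATCC) starts at position 44.
BamHI cuts after the first base of each site, so after position 44.
Combined cut positions: 11, 44, 63, 71, 86.
Circular molecule, 5 cuts → 5 fragments:
  12–44 → 33 bp
  45–63 → 19 bp
  64–71 → 8 bp
  72–86 → 15 bp
  87–92 then 1–11 → 6 + 11 = 17 bp
Sorted largest to smallest: 33, 19, 17, 15, 8 bp.

33, 19, 17, 15, 8 bp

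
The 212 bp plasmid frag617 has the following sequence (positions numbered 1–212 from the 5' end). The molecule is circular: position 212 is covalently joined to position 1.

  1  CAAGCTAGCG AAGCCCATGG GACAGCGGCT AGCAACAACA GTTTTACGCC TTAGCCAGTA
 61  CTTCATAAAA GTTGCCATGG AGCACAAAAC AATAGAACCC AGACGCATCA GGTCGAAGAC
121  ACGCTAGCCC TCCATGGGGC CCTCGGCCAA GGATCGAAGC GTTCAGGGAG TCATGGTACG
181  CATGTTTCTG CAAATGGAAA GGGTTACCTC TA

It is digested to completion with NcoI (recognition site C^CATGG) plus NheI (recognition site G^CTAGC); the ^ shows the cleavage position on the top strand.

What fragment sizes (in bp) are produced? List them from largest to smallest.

84, 48, 47, 13, 11, 9 bp

NcoI sites (CCATGG) start at positions 15, 75, 132.
NcoI cuts after the first base of each site, so after positions 15, 75, 132.
NheI sites (GCTAGC) start at positions 4, 28, 123.
NheI cuts after the first base of each site, so after positions 4, 28, 123.
Combined cut positions: 4, 15, 28, 75, 123, 132.
Circular molecule, 6 cuts → 6 fragments:
  5–15 → 11 bp
  16–28 → 13 bp
  29–75 → 47 bp
  76–123 → 48 bp
  124–132 → 9 bp
  133–212 then 1–4 → 80 + 4 = 84 bp
Sorted largest to smallest: 84, 48, 47, 13, 11, 9 bp.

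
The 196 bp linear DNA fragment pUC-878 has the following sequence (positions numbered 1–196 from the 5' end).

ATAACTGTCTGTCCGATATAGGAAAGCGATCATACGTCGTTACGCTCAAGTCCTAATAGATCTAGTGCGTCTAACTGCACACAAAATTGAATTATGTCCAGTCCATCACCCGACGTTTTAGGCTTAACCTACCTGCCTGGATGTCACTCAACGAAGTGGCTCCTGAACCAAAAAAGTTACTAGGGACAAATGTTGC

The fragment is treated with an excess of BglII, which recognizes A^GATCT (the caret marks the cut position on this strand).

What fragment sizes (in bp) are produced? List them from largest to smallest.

138, 58 bp

The BglII site (AGATCT) starts at position 58.
BglII cuts after the first base of each site, so after position 58.
Linear molecule, 1 cut → 2 fragments:
  1–58 → 58 bp
  59–196 → 138 bp
Sorted largest to smallest: 138, 58 bp.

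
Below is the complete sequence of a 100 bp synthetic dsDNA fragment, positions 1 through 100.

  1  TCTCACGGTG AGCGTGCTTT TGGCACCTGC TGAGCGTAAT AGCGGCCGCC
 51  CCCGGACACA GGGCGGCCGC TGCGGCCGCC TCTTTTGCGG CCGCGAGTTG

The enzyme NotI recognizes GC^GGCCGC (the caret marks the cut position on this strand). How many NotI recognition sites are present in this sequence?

GCGGCCGC occurs starting at positions 42, 63, 72, 87.
NotI cuts at 4 sites.

4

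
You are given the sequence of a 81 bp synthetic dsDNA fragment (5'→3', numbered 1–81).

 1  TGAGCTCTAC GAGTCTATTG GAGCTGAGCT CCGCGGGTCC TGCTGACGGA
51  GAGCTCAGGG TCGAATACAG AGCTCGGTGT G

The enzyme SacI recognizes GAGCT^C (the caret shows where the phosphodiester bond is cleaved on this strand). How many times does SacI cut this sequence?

GAGCTC occurs starting at positions 2, 26, 51, 70.
SacI cuts at 4 sites.

4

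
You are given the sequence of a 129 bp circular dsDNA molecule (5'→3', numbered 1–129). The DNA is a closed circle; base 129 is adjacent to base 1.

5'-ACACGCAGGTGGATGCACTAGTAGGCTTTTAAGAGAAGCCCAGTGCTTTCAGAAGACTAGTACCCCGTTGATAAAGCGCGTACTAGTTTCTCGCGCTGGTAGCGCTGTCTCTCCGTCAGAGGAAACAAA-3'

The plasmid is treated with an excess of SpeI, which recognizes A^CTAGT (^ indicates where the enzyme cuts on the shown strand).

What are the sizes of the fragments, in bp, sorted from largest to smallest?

64, 39, 26 bp

SpeI sites (ACTAGT) start at positions 17, 56, 82.
SpeI cuts after the first base of each site, so after positions 17, 56, 82.
Circular molecule, 3 cuts → 3 fragments:
  18–56 → 39 bp
  57–82 → 26 bp
  83–129 then 1–17 → 47 + 17 = 64 bp
Sorted largest to smallest: 64, 39, 26 bp.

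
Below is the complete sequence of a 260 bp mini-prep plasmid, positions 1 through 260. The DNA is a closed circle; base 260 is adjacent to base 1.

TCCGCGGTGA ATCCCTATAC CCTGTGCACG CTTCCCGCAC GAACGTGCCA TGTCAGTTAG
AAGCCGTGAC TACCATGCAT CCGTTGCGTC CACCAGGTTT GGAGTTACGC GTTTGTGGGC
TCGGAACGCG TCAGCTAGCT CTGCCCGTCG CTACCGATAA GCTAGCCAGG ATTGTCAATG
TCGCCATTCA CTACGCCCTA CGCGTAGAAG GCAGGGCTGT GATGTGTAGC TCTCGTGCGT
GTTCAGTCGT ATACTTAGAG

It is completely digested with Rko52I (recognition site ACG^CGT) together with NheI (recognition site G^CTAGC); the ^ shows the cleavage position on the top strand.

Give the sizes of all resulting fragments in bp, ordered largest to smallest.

Rko52I sites (ACGCGT) start at positions 107, 126, 200.
Rko52I cuts after base 3 of each site, so after positions 109, 128, 202.
NheI sites (GCTAGC) start at positions 134, 161.
NheI cuts after the first base of each site, so after positions 134, 161.
Combined cut positions: 109, 128, 134, 161, 202.
Circular molecule, 5 cuts → 5 fragments:
  110–128 → 19 bp
  129–134 → 6 bp
  135–161 → 27 bp
  162–202 → 41 bp
  203–260 then 1–109 → 58 + 109 = 167 bp
Sorted largest to smallest: 167, 41, 27, 19, 6 bp.

167, 41, 27, 19, 6 bp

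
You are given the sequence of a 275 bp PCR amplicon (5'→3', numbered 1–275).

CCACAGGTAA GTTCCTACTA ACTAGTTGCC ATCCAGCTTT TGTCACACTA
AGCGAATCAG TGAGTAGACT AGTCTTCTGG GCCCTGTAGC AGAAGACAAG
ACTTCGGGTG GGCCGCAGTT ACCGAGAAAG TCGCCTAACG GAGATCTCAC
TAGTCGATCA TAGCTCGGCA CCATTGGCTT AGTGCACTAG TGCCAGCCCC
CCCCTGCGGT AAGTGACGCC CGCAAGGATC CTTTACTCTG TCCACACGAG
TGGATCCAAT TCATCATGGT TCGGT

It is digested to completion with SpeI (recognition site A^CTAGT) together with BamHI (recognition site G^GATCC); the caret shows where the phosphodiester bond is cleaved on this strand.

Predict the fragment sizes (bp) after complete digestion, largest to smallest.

81, 47, 40, 37, 26, 23, 21 bp

SpeI sites (ACTAGT) start at positions 21, 68, 149, 186.
SpeI cuts after the first base of each site, so after positions 21, 68, 149, 186.
BamHI sites (GGATCC) start at positions 226, 252.
BamHI cuts after the first base of each site, so after positions 226, 252.
Combined cut positions: 21, 68, 149, 186, 226, 252.
Linear molecule, 6 cuts → 7 fragments:
  1–21 → 21 bp
  22–68 → 47 bp
  69–149 → 81 bp
  150–186 → 37 bp
  187–226 → 40 bp
  227–252 → 26 bp
  253–275 → 23 bp
Sorted largest to smallest: 81, 47, 40, 37, 26, 23, 21 bp.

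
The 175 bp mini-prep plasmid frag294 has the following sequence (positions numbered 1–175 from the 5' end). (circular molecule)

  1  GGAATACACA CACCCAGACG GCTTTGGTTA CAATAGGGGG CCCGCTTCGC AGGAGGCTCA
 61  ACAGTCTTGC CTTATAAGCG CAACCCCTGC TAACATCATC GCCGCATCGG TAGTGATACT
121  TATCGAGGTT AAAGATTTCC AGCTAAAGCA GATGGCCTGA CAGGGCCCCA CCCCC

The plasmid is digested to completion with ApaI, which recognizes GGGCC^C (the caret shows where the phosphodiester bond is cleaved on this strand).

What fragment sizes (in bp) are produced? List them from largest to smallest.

125, 50 bp

ApaI sites (GGGCCC) start at positions 38, 163.
ApaI cuts after base 5 of each site (before the last base), so after positions 42, 167.
Circular molecule, 2 cuts → 2 fragments:
  43–167 → 125 bp
  168–175 then 1–42 → 8 + 42 = 50 bp
Sorted largest to smallest: 125, 50 bp.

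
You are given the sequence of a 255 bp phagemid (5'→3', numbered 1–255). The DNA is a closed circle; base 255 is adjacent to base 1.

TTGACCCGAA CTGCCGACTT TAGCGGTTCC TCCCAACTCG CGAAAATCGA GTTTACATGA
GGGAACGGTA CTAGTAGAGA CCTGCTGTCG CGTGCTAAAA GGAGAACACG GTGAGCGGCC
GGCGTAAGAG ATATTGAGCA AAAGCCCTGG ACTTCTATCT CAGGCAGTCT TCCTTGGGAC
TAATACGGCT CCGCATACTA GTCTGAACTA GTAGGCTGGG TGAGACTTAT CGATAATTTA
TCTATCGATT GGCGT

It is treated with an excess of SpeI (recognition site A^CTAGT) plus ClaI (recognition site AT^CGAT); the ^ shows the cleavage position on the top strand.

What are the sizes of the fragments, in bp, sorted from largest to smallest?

127, 80, 23, 15, 10 bp

SpeI sites (ACTAGT) start at positions 70, 197, 207.
SpeI cuts after the first base of each site, so after positions 70, 197, 207.
ClaI sites (ATCGAT) start at positions 229, 244.
ClaI cuts after base 2 of each site, so after positions 230, 245.
Combined cut positions: 70, 197, 207, 230, 245.
Circular molecule, 5 cuts → 5 fragments:
  71–197 → 127 bp
  198–207 → 10 bp
  208–230 → 23 bp
  231–245 → 15 bp
  246–255 then 1–70 → 10 + 70 = 80 bp
Sorted largest to smallest: 127, 80, 23, 15, 10 bp.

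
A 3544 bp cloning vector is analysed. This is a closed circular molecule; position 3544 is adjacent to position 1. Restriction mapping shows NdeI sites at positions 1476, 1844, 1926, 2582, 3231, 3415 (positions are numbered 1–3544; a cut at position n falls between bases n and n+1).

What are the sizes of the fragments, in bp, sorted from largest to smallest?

Circular molecule, 6 cuts → 6 fragments:
  1844 − 1476 = 368 bp
  1926 − 1844 = 82 bp
  2582 − 1926 = 656 bp
  3231 − 2582 = 649 bp
  3415 − 3231 = 184 bp
  wrap: 3544 − 3415 + 1476 = 1605 bp
Sorted largest to smallest: 1605, 656, 649, 368, 184, 82 bp.

1605, 656, 649, 368, 184, 82 bp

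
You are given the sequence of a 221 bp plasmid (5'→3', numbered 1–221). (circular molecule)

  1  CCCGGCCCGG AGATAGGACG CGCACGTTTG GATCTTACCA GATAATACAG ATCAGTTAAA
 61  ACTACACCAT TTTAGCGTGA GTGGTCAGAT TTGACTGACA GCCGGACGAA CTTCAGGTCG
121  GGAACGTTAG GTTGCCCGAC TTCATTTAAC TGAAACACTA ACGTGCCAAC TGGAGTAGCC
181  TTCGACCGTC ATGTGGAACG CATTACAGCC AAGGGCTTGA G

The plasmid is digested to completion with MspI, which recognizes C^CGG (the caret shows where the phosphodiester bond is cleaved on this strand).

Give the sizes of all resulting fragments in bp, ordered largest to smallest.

MspI sites (CCGG) start at positions 2, 7, 102.
MspI cuts after the first base of each site, so after positions 2, 7, 102.
Circular molecule, 3 cuts → 3 fragments:
  3–7 → 5 bp
  8–102 → 95 bp
  103–221 then 1–2 → 119 + 2 = 121 bp
Sorted largest to smallest: 121, 95, 5 bp.

121, 95, 5 bp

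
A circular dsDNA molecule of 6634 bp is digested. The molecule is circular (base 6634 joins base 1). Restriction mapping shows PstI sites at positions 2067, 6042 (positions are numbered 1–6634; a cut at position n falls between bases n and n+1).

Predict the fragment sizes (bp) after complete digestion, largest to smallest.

3975, 2659 bp

Circular molecule, 2 cuts → 2 fragments:
  6042 − 2067 = 3975 bp
  wrap: 6634 − 6042 + 2067 = 2659 bp
Sorted largest to smallest: 3975, 2659 bp.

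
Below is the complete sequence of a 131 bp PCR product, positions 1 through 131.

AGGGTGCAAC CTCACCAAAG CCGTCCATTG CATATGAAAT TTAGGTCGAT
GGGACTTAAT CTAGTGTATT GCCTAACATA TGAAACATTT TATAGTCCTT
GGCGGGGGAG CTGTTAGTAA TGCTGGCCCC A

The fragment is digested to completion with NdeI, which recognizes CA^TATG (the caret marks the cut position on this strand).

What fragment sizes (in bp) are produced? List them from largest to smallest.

53, 46, 32 bp

NdeI sites (CATATG) start at positions 31, 77.
NdeI cuts after base 2 of each site, so after positions 32, 78.
Linear molecule, 2 cuts → 3 fragments:
  1–32 → 32 bp
  33–78 → 46 bp
  79–131 → 53 bp
Sorted largest to smallest: 53, 46, 32 bp.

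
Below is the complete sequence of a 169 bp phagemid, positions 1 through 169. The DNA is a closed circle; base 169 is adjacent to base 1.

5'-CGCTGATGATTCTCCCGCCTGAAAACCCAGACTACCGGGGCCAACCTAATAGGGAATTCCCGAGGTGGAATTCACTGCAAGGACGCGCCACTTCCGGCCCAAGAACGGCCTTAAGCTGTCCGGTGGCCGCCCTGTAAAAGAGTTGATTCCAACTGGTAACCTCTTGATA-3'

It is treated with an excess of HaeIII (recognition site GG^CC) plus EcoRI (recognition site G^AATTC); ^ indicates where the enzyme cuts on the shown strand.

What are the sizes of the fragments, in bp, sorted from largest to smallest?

83, 29, 18, 14, 14, 11 bp

HaeIII sites (GGCC) start at positions 39, 96, 107, 125.
HaeIII cuts after base 2 of each site, so after positions 40, 97, 108, 126.
EcoRI sites (GAATTC) start at positions 54, 68.
EcoRI cuts after the first base of each site, so after positions 54, 68.
Combined cut positions: 40, 54, 68, 97, 108, 126.
Circular molecule, 6 cuts → 6 fragments:
  41–54 → 14 bp
  55–68 → 14 bp
  69–97 → 29 bp
  98–108 → 11 bp
  109–126 → 18 bp
  127–169 then 1–40 → 43 + 40 = 83 bp
Sorted largest to smallest: 83, 29, 18, 14, 14, 11 bp.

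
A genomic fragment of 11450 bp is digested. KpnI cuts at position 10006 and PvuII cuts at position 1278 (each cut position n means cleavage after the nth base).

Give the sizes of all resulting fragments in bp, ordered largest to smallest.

8728, 1444, 1278 bp

Combined cut positions (sorted): 1278, 10006.
Linear molecule, 2 cuts → 3 fragments:
  1278 − 0 = 1278 bp
  10006 − 1278 = 8728 bp
  11450 − 10006 = 1444 bp
Sorted largest to smallest: 8728, 1444, 1278 bp.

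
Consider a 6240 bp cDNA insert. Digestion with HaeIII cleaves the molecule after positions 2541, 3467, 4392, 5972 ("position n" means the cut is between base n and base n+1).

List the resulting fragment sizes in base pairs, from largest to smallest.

Linear molecule, 4 cuts → 5 fragments:
  2541 − 0 = 2541 bp
  3467 − 2541 = 926 bp
  4392 − 3467 = 925 bp
  5972 − 4392 = 1580 bp
  6240 − 5972 = 268 bp
Sorted largest to smallest: 2541, 1580, 926, 925, 268 bp.

2541, 1580, 926, 925, 268 bp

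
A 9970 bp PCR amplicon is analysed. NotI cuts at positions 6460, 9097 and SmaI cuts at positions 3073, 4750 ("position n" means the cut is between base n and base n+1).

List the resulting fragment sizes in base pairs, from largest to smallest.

Combined cut positions (sorted): 3073, 4750, 6460, 9097.
Linear molecule, 4 cuts → 5 fragments:
  3073 − 0 = 3073 bp
  4750 − 3073 = 1677 bp
  6460 − 4750 = 1710 bp
  9097 − 6460 = 2637 bp
  9970 − 9097 = 873 bp
Sorted largest to smallest: 3073, 2637, 1710, 1677, 873 bp.

3073, 2637, 1710, 1677, 873 bp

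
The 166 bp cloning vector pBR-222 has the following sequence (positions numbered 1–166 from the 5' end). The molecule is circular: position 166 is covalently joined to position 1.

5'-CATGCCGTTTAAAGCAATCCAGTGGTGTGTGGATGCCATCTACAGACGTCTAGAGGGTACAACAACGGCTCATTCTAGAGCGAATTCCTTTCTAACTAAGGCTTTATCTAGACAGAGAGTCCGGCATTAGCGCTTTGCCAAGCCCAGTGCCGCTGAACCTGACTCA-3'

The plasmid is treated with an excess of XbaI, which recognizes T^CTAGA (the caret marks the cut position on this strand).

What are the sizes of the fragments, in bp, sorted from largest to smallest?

XbaI sites (TCTAGA) start at positions 49, 74, 107.
XbaI cuts after the first base of each site, so after positions 49, 74, 107.
Circular molecule, 3 cuts → 3 fragments:
  50–74 → 25 bp
  75–107 → 33 bp
  108–166 then 1–49 → 59 + 49 = 108 bp
Sorted largest to smallest: 108, 33, 25 bp.

108, 33, 25 bp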